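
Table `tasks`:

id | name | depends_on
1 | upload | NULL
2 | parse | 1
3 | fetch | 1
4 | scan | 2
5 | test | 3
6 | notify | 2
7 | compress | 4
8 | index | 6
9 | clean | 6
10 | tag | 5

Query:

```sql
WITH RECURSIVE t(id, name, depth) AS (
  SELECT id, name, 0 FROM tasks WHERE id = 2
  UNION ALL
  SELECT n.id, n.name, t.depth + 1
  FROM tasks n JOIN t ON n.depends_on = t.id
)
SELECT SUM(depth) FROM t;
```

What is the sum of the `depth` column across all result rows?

8

Base: id=2 (parse) at depth 0.
Iteration 1: rows with depends_on in {2} -> scan (id 4, depth 1), notify (id 6, depth 1).
Iteration 2: rows with depends_on in {4,6} -> compress (id 7, depth 2), index (id 8, depth 2), clean (id 9, depth 2).
Iteration 3: no rows with depends_on in {7,8,9}; recursion stops.
SUM(depth) = 0 + 1 + 1 + 2 + 2 + 2 = 8.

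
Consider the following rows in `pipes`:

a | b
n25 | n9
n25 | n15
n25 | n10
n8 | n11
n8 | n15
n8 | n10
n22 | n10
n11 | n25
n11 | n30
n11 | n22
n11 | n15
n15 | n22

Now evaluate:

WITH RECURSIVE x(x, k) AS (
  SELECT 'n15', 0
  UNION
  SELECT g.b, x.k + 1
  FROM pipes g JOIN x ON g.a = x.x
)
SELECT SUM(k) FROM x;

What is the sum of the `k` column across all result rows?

3

Base: (n15, k=0).
Iteration 1: edges from {n15} -> (n22, k=1).
Iteration 2: edges from {n22} -> (n10, k=2).
Iteration 3: no outgoing edges from {n10}; recursion stops.
SUM(k) = 0 + 1 + 2 = 3.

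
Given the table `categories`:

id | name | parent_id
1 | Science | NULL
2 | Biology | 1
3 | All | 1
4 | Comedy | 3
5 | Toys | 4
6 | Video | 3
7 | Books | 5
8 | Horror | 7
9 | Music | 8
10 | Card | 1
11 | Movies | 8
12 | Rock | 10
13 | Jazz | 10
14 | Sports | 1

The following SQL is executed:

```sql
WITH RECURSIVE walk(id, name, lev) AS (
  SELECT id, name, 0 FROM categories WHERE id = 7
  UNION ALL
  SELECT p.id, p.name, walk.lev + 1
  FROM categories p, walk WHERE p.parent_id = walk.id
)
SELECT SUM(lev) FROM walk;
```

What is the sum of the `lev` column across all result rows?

Base: id=7 (Books) at lev 0.
Iteration 1: rows with parent_id in {7} -> Horror (id 8, lev 1).
Iteration 2: rows with parent_id in {8} -> Music (id 9, lev 2), Movies (id 11, lev 2).
Iteration 3: no rows with parent_id in {9,11}; recursion stops.
SUM(lev) = 0 + 1 + 2 + 2 = 5.

5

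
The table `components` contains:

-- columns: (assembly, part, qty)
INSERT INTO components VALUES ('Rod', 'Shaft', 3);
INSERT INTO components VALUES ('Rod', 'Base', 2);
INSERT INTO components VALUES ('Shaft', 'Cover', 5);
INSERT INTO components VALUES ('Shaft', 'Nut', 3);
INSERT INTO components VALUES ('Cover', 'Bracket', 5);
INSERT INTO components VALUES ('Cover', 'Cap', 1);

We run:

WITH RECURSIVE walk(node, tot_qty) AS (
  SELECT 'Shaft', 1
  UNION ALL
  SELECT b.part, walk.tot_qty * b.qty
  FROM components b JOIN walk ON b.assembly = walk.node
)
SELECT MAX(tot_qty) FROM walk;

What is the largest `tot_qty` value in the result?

25

Base: (Shaft, tot_qty=1).
Iteration 1: components of {Shaft} -> Cover = 1*5 = 5, Nut = 1*3 = 3.
Iteration 2: components of {Cover,Nut} -> Bracket = 5*5 = 25, Cap = 5*1 = 5.
Iteration 3: no further components; recursion stops.
tot_qty values: 1, 5, 3, 25, 5; the maximum is 25.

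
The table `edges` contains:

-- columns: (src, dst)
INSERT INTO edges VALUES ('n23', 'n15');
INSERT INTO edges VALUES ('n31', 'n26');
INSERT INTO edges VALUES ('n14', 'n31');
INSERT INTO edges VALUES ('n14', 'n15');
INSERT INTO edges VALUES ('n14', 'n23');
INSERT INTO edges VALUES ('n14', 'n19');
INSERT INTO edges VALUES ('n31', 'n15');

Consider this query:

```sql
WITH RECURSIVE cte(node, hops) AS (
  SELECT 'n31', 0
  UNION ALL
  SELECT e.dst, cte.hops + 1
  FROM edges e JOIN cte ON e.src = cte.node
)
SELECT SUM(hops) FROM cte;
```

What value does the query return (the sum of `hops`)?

2

Base: (n31, hops=0).
Iteration 1: edges from {n31} -> (n15, hops=1), (n26, hops=1).
Iteration 2: no outgoing edges from {n15,n26}; recursion stops.
SUM(hops) = 0 + 1 + 1 = 2.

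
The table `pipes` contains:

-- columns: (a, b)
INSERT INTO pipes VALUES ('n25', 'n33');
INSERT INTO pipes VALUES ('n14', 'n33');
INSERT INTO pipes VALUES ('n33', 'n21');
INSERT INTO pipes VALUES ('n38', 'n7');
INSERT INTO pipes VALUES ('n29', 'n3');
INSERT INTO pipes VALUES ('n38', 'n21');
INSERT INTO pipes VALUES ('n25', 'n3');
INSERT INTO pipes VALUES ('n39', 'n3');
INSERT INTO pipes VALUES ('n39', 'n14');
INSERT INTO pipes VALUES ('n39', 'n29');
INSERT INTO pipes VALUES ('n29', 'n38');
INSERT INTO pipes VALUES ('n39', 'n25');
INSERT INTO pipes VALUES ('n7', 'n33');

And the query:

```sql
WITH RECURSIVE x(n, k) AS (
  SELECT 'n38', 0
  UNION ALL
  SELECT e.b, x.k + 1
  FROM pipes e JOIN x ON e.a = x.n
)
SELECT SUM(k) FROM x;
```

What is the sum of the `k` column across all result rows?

7

Base: (n38, k=0).
Iteration 1: edges from {n38} -> (n21, k=1), (n7, k=1).
Iteration 2: edges from {n21,n7} -> (n33, k=2).
Iteration 3: edges from {n33} -> (n21, k=3).
Iteration 4: no outgoing edges from {n21}; recursion stops.
SUM(k) = 0 + 1 + 1 + 2 + 3 = 7.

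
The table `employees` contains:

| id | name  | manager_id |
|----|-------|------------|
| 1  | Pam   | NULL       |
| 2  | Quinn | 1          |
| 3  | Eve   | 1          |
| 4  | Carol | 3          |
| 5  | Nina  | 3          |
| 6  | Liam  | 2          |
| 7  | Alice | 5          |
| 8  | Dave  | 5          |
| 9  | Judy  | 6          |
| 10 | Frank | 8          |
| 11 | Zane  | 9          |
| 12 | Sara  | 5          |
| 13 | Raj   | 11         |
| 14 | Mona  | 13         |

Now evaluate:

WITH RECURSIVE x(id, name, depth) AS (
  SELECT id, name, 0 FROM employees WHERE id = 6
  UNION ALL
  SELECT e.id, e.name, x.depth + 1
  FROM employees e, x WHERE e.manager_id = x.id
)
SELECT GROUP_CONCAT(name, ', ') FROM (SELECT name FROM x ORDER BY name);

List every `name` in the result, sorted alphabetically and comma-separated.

Judy, Liam, Mona, Raj, Zane

Base: id=6 (Liam) at depth 0.
Iteration 1: rows with manager_id in {6} -> Judy (id 9, depth 1).
Iteration 2: rows with manager_id in {9} -> Zane (id 11, depth 2).
Iteration 3: rows with manager_id in {11} -> Raj (id 13, depth 3).
Iteration 4: rows with manager_id in {13} -> Mona (id 14, depth 4).
Iteration 5: no rows with manager_id in {14}; recursion stops.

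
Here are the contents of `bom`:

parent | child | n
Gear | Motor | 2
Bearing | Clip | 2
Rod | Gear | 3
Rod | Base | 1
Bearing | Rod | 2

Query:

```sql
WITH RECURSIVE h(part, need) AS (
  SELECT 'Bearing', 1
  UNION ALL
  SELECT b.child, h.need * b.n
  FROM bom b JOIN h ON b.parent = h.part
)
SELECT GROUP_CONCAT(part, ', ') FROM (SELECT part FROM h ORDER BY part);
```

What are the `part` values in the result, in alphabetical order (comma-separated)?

Base, Bearing, Clip, Gear, Motor, Rod

Base: (Bearing, need=1).
Iteration 1: components of {Bearing} -> Clip = 1*2 = 2, Rod = 1*2 = 2.
Iteration 2: components of {Clip,Rod} -> Base = 2*1 = 2, Gear = 2*3 = 6.
Iteration 3: components of {Base,Gear} -> Motor = 6*2 = 12.
Iteration 4: no further components; recursion stops.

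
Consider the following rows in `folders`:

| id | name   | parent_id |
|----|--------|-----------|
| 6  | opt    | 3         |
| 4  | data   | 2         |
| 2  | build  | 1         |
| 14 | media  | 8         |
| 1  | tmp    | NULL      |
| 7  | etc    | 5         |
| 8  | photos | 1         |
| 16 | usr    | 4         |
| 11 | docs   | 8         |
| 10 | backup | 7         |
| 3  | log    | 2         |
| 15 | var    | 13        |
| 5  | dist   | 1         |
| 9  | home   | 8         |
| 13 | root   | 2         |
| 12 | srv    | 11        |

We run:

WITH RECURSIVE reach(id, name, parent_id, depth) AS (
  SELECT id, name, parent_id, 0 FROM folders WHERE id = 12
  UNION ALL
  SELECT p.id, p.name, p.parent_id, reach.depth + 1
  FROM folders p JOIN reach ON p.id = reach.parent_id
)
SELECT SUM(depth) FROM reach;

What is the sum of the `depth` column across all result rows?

Base: id=12 (srv), parent_id=11, depth 0.
Iteration 1: join on id=11 -> docs (id 11, parent_id=8, depth 1).
Iteration 2: join on id=8 -> photos (id 8, parent_id=1, depth 2).
Iteration 3: join on id=1 -> tmp (id 1, parent_id=NULL, depth 3).
Iteration 4: parent_id is NULL; no match; recursion stops.
SUM(depth) = 0 + 1 + 2 + 3 = 6.

6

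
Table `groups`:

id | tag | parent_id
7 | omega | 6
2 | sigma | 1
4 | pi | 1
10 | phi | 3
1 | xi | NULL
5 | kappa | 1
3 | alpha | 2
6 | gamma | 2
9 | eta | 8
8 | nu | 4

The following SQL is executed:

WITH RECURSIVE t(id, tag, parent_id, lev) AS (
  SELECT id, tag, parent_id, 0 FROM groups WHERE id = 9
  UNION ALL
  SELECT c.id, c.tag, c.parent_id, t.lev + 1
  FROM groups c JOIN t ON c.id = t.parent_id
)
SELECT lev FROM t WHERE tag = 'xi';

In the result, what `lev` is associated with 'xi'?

3

Base: id=9 (eta), parent_id=8, lev 0.
Iteration 1: join on id=8 -> nu (id 8, parent_id=4, lev 1).
Iteration 2: join on id=4 -> pi (id 4, parent_id=1, lev 2).
Iteration 3: join on id=1 -> xi (id 1, parent_id=NULL, lev 3).
Iteration 4: parent_id is NULL; no match; recursion stops.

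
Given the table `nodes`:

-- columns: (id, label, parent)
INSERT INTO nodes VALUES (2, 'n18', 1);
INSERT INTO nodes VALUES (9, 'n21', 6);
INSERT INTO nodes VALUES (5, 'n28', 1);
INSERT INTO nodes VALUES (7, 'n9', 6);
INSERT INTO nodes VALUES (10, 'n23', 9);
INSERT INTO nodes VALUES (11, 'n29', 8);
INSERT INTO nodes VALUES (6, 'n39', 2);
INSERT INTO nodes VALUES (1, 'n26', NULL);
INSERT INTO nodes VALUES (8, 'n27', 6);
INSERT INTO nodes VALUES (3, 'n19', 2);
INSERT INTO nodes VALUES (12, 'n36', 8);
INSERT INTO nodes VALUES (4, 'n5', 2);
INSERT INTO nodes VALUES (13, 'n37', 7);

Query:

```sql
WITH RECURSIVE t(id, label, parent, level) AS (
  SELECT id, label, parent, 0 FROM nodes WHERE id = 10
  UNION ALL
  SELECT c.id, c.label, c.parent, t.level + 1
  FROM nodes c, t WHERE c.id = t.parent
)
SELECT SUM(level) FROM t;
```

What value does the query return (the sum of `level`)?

10

Base: id=10 (n23), parent=9, level 0.
Iteration 1: join on id=9 -> n21 (id 9, parent=6, level 1).
Iteration 2: join on id=6 -> n39 (id 6, parent=2, level 2).
Iteration 3: join on id=2 -> n18 (id 2, parent=1, level 3).
Iteration 4: join on id=1 -> n26 (id 1, parent=NULL, level 4).
Iteration 5: parent is NULL; no match; recursion stops.
SUM(level) = 0 + 1 + 2 + 3 + 4 = 10.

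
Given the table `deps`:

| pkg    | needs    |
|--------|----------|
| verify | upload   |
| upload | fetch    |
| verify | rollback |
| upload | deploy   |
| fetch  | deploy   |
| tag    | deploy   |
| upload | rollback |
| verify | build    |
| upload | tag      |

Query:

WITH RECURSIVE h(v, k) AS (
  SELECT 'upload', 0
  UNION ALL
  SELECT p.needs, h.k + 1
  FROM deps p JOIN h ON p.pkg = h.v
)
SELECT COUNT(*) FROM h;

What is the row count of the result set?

Base: (upload, k=0).
Iteration 1: edges from {upload} -> (deploy, k=1), (fetch, k=1), (rollback, k=1), (tag, k=1).
Iteration 2: edges from {deploy,fetch,rollback,tag} -> (deploy, k=2) x2. [UNION ALL keeps all 2 new rows, including repeats]
Iteration 3: no outgoing edges from {deploy}; recursion stops.
Total rows emitted: 7.

7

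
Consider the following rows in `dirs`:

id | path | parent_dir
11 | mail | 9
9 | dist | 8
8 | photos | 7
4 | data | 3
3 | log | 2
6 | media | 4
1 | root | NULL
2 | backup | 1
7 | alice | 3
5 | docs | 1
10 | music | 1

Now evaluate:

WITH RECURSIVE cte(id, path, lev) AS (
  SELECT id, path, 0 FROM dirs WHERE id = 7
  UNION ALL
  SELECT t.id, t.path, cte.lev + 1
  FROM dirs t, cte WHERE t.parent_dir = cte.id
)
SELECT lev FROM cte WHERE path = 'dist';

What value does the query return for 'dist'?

2

Base: id=7 (alice) at lev 0.
Iteration 1: rows with parent_dir in {7} -> photos (id 8, lev 1).
Iteration 2: rows with parent_dir in {8} -> dist (id 9, lev 2).
Iteration 3: rows with parent_dir in {9} -> mail (id 11, lev 3).
Iteration 4: no rows with parent_dir in {11}; recursion stops.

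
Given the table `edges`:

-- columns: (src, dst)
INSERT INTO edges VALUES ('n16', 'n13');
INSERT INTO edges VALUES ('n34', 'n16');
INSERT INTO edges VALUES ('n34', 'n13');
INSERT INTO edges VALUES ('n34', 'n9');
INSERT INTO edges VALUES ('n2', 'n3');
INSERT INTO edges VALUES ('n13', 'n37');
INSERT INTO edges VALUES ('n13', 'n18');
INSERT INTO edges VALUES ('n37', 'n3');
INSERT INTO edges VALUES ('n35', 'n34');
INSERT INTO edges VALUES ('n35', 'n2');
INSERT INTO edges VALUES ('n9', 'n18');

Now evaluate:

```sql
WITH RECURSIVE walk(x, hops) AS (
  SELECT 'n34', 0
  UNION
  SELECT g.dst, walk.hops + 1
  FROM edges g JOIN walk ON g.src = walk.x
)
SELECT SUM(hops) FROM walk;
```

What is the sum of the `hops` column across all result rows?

Base: (n34, hops=0).
Iteration 1: edges from {n34} -> (n13, hops=1), (n16, hops=1), (n9, hops=1).
Iteration 2: edges from {n13,n16,n9} -> (n13, hops=2), (n18, hops=2), (n37, hops=2). [UNION drops 1 duplicate row(s)]
Iteration 3: edges from {n13,n18,n37} -> (n18, hops=3), (n3, hops=3), (n37, hops=3).
Iteration 4: edges from {n18,n3,n37} -> (n3, hops=4).
Iteration 5: no outgoing edges from {n3}; recursion stops.
SUM(hops) = 0 + 1 + 1 + 1 + 2 + 2 + 2 + 3 + 3 + 3 + 4 = 22.

22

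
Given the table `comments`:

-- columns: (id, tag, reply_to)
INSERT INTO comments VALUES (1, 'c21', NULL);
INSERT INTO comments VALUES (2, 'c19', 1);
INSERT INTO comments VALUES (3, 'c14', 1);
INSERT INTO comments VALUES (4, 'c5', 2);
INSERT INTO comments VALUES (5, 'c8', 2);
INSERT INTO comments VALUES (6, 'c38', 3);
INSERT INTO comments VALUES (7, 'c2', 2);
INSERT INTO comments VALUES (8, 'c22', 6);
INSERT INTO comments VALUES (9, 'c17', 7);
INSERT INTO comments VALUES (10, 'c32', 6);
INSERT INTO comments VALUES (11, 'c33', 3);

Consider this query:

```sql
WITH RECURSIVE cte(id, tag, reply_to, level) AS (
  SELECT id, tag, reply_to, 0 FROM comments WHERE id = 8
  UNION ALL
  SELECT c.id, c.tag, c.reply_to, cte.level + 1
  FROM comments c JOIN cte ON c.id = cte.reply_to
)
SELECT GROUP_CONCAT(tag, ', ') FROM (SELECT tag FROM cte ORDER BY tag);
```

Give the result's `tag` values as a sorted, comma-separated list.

Base: id=8 (c22), reply_to=6, level 0.
Iteration 1: join on id=6 -> c38 (id 6, reply_to=3, level 1).
Iteration 2: join on id=3 -> c14 (id 3, reply_to=1, level 2).
Iteration 3: join on id=1 -> c21 (id 1, reply_to=NULL, level 3).
Iteration 4: reply_to is NULL; no match; recursion stops.

c14, c21, c22, c38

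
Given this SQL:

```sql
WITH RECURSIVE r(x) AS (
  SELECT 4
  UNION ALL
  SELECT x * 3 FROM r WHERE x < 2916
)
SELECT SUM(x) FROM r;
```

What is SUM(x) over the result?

4372

Base: x=4.
Iteration 1: 4 < 2916 holds -> x = 4 * 3 = 12.
Iteration 2: 12 < 2916 holds -> x = 12 * 3 = 36.
Iteration 3: 36 < 2916 holds -> x = 36 * 3 = 108.
Iteration 4: 108 < 2916 holds -> x = 108 * 3 = 324.
Iteration 5: 324 < 2916 holds -> x = 324 * 3 = 972.
Iteration 6: 972 < 2916 holds -> x = 972 * 3 = 2916.
Iteration 7: 2916 < 2916 fails; recursion stops.
SUM(x) = 4 + 12 + 36 + 108 + 324 + 972 + 2916 = 4372.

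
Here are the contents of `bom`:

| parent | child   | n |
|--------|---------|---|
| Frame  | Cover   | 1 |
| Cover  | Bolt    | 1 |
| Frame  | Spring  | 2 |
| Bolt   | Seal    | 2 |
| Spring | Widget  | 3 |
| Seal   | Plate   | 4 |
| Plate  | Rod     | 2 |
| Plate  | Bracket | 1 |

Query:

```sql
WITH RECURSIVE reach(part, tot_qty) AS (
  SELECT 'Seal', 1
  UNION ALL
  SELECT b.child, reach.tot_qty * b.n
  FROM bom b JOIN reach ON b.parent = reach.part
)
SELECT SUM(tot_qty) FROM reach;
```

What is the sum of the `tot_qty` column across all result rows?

17

Base: (Seal, tot_qty=1).
Iteration 1: components of {Seal} -> Plate = 1*4 = 4.
Iteration 2: components of {Plate} -> Bracket = 4*1 = 4, Rod = 4*2 = 8.
Iteration 3: no further components; recursion stops.
SUM(tot_qty) = 1 + 4 + 8 + 4 = 17.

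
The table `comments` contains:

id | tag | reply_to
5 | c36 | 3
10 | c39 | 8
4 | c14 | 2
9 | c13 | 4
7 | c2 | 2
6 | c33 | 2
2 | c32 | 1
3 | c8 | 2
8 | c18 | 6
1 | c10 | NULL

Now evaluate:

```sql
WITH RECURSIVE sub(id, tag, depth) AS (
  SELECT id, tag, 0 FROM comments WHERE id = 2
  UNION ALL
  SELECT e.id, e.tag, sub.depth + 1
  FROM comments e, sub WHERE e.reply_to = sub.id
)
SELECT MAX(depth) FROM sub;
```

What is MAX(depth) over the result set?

3

Base: id=2 (c32) at depth 0.
Iteration 1: rows with reply_to in {2} -> c8 (id 3, depth 1), c14 (id 4, depth 1), c33 (id 6, depth 1), c2 (id 7, depth 1).
Iteration 2: rows with reply_to in {3,4,6,7} -> c36 (id 5, depth 2), c18 (id 8, depth 2), c13 (id 9, depth 2).
Iteration 3: rows with reply_to in {5,8,9} -> c39 (id 10, depth 3).
Iteration 4: no rows with reply_to in {10}; recursion stops.
depth values: 0, 1, 1, 1, 1, 2, 2, 2, 3; the maximum is 3.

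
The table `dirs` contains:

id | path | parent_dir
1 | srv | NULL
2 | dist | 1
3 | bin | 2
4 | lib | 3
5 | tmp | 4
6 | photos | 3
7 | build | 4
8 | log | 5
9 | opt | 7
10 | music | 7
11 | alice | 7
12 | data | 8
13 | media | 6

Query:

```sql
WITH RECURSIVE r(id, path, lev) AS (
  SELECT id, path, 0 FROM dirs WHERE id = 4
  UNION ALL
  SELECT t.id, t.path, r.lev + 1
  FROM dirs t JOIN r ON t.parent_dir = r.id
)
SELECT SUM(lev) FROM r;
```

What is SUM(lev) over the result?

13

Base: id=4 (lib) at lev 0.
Iteration 1: rows with parent_dir in {4} -> tmp (id 5, lev 1), build (id 7, lev 1).
Iteration 2: rows with parent_dir in {5,7} -> log (id 8, lev 2), opt (id 9, lev 2), music (id 10, lev 2), alice (id 11, lev 2).
Iteration 3: rows with parent_dir in {8,9,10,11} -> data (id 12, lev 3).
Iteration 4: no rows with parent_dir in {12}; recursion stops.
SUM(lev) = 0 + 1 + 1 + 2 + 2 + 2 + 2 + 3 = 13.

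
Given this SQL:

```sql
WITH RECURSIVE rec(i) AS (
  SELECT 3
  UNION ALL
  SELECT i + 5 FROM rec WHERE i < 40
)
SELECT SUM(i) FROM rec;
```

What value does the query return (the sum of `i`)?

207

Base: i=3.
Iteration 1: 3 < 40 holds -> i = 3 + 5 = 8.
Iteration 2: 8 < 40 holds -> i = 8 + 5 = 13.
Iteration 3: 13 < 40 holds -> i = 13 + 5 = 18.
Iteration 4: 18 < 40 holds -> i = 18 + 5 = 23.
Iteration 5: 23 < 40 holds -> i = 23 + 5 = 28.
Iteration 6: 28 < 40 holds -> i = 28 + 5 = 33.
Iteration 7: 33 < 40 holds -> i = 33 + 5 = 38.
Iteration 8: 38 < 40 holds -> i = 38 + 5 = 43.
Iteration 9: 43 < 40 fails; recursion stops.
SUM(i) = 3 + 8 + 13 + 18 + 23 + 28 + 33 + 38 + 43 = 207.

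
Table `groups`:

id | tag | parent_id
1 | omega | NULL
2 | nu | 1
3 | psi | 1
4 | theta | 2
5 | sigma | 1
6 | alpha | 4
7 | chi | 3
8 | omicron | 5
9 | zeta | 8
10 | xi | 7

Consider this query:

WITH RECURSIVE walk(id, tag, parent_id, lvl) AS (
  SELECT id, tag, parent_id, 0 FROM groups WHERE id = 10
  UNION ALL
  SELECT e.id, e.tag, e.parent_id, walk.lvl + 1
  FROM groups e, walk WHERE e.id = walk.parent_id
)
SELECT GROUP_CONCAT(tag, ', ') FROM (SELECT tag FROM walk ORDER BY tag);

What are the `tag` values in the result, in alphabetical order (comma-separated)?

chi, omega, psi, xi

Base: id=10 (xi), parent_id=7, lvl 0.
Iteration 1: join on id=7 -> chi (id 7, parent_id=3, lvl 1).
Iteration 2: join on id=3 -> psi (id 3, parent_id=1, lvl 2).
Iteration 3: join on id=1 -> omega (id 1, parent_id=NULL, lvl 3).
Iteration 4: parent_id is NULL; no match; recursion stops.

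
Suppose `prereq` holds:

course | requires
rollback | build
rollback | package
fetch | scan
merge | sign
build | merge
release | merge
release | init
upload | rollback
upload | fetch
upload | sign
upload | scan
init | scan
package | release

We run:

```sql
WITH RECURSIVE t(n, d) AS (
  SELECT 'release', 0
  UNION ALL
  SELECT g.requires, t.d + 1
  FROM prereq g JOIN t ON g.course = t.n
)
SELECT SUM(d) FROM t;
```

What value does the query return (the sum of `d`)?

6

Base: (release, d=0).
Iteration 1: edges from {release} -> (init, d=1), (merge, d=1).
Iteration 2: edges from {init,merge} -> (scan, d=2), (sign, d=2).
Iteration 3: no outgoing edges from {scan,sign}; recursion stops.
SUM(d) = 0 + 1 + 1 + 2 + 2 = 6.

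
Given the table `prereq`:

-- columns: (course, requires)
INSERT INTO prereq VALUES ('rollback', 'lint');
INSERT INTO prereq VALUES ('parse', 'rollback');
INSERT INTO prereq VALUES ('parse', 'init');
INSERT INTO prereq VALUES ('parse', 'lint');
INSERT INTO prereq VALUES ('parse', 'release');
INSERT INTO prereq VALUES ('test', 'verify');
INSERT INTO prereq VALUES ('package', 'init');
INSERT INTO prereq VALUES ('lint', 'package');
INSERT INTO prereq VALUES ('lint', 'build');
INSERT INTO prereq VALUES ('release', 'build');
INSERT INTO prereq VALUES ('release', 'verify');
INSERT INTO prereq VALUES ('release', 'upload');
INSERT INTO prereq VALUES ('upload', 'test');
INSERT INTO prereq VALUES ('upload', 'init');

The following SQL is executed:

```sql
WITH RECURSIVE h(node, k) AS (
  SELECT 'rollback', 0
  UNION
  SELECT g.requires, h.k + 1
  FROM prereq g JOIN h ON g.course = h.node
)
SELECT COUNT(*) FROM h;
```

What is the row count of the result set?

Base: (rollback, k=0).
Iteration 1: edges from {rollback} -> (lint, k=1).
Iteration 2: edges from {lint} -> (build, k=2), (package, k=2).
Iteration 3: edges from {build,package} -> (init, k=3).
Iteration 4: no outgoing edges from {init}; recursion stops.
Total rows emitted: 5.

5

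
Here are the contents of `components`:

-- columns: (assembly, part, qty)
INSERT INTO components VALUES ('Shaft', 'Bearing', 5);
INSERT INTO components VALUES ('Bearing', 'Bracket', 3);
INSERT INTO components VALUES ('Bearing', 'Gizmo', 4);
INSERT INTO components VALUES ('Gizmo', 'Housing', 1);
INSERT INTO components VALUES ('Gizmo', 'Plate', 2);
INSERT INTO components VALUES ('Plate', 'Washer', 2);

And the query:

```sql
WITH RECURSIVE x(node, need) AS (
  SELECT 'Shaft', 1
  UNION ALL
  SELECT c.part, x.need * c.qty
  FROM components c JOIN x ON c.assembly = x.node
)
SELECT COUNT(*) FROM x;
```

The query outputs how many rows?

7

Base: (Shaft, need=1).
Iteration 1: components of {Shaft} -> Bearing = 1*5 = 5.
Iteration 2: components of {Bearing} -> Bracket = 5*3 = 15, Gizmo = 5*4 = 20.
Iteration 3: components of {Bracket,Gizmo} -> Housing = 20*1 = 20, Plate = 20*2 = 40.
Iteration 4: components of {Housing,Plate} -> Washer = 40*2 = 80.
Iteration 5: no further components; recursion stops.
Total rows emitted: 7.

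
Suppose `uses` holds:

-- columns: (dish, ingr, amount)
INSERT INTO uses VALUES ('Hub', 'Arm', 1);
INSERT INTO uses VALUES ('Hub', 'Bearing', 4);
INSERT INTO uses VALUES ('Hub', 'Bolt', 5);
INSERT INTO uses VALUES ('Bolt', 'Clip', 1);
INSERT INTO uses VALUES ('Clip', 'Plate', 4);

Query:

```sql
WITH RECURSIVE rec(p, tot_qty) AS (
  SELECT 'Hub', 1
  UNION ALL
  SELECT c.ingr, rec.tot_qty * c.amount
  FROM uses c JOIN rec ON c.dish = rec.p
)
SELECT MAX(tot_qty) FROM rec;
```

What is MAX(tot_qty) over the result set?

Base: (Hub, tot_qty=1).
Iteration 1: components of {Hub} -> Arm = 1*1 = 1, Bearing = 1*4 = 4, Bolt = 1*5 = 5.
Iteration 2: components of {Arm,Bearing,Bolt} -> Clip = 5*1 = 5.
Iteration 3: components of {Clip} -> Plate = 5*4 = 20.
Iteration 4: no further components; recursion stops.
tot_qty values: 1, 1, 4, 5, 5, 20; the maximum is 20.

20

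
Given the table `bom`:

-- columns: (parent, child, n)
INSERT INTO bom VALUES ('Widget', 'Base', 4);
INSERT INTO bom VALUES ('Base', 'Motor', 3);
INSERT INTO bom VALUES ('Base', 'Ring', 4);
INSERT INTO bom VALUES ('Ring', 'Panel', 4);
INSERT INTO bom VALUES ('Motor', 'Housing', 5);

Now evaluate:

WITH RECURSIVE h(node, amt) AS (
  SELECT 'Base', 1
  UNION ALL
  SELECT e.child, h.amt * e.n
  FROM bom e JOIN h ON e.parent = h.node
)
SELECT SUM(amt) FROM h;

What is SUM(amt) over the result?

Base: (Base, amt=1).
Iteration 1: components of {Base} -> Motor = 1*3 = 3, Ring = 1*4 = 4.
Iteration 2: components of {Motor,Ring} -> Housing = 3*5 = 15, Panel = 4*4 = 16.
Iteration 3: no further components; recursion stops.
SUM(amt) = 1 + 3 + 4 + 15 + 16 = 39.

39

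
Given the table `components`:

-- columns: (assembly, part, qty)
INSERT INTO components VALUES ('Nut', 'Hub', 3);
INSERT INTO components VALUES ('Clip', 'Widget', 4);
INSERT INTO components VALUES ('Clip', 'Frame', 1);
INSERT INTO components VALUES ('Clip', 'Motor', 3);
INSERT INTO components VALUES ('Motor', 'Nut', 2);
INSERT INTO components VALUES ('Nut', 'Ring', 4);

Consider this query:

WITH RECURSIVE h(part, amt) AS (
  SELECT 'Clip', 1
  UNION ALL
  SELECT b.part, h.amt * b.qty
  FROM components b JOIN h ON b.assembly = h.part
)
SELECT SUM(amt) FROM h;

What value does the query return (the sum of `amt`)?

57

Base: (Clip, amt=1).
Iteration 1: components of {Clip} -> Frame = 1*1 = 1, Motor = 1*3 = 3, Widget = 1*4 = 4.
Iteration 2: components of {Frame,Motor,Widget} -> Nut = 3*2 = 6.
Iteration 3: components of {Nut} -> Hub = 6*3 = 18, Ring = 6*4 = 24.
Iteration 4: no further components; recursion stops.
SUM(amt) = 1 + 3 + 4 + 1 + 6 + 24 + 18 = 57.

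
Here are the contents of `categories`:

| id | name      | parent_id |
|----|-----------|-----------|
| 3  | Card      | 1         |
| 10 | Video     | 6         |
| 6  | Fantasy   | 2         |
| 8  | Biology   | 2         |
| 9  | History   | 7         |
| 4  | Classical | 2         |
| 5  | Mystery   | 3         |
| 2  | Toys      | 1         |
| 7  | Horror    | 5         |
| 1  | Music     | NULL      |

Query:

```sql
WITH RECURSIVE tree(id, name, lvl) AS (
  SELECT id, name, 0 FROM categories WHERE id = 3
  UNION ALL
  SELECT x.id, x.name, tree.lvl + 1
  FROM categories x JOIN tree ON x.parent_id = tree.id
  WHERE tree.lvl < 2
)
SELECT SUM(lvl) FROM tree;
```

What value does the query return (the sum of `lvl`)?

Base: id=3 (Card) at lvl 0.
Iteration 1: rows with parent_id in {3} -> Mystery (id 5, lvl 1).
Iteration 2: rows with parent_id in {5} -> Horror (id 7, lvl 2).
Iteration 3: lvl < 2 fails for all current rows; recursion stops.
SUM(lvl) = 0 + 1 + 2 = 3.

3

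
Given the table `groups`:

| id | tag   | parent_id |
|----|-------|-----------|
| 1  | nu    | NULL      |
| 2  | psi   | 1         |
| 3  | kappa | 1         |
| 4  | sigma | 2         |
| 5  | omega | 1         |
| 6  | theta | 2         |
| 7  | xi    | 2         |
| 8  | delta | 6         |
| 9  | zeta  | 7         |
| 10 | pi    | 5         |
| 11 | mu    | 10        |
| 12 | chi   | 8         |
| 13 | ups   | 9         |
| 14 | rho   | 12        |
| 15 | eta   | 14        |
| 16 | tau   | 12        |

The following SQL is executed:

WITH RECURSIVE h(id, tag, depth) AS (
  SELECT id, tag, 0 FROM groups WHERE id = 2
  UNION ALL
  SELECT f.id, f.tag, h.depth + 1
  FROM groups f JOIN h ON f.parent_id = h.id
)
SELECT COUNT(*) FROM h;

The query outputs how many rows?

Base: id=2 (psi) at depth 0.
Iteration 1: rows with parent_id in {2} -> sigma (id 4, depth 1), theta (id 6, depth 1), xi (id 7, depth 1).
Iteration 2: rows with parent_id in {4,6,7} -> delta (id 8, depth 2), zeta (id 9, depth 2).
Iteration 3: rows with parent_id in {8,9} -> chi (id 12, depth 3), ups (id 13, depth 3).
Iteration 4: rows with parent_id in {12,13} -> rho (id 14, depth 4), tau (id 16, depth 4).
Iteration 5: rows with parent_id in {14,16} -> eta (id 15, depth 5).
Iteration 6: no rows with parent_id in {15}; recursion stops.
Total rows emitted: 11.

11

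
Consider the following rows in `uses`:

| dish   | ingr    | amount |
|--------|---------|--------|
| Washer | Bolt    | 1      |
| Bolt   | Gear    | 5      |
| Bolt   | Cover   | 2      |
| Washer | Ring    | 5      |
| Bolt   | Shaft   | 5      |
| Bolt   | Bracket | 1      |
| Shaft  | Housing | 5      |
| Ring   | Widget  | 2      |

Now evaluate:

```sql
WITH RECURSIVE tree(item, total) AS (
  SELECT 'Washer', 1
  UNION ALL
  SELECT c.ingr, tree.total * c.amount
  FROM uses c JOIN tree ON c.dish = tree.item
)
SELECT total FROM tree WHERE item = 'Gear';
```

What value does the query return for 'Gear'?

5

Base: (Washer, total=1).
Iteration 1: components of {Washer} -> Bolt = 1*1 = 1, Ring = 1*5 = 5.
Iteration 2: components of {Bolt,Ring} -> Bracket = 1*1 = 1, Cover = 1*2 = 2, Gear = 1*5 = 5, Shaft = 1*5 = 5, Widget = 5*2 = 10.
Iteration 3: components of {Bracket,Cover,Gear,Shaft,Widget} -> Housing = 5*5 = 25.
Iteration 4: no further components; recursion stops.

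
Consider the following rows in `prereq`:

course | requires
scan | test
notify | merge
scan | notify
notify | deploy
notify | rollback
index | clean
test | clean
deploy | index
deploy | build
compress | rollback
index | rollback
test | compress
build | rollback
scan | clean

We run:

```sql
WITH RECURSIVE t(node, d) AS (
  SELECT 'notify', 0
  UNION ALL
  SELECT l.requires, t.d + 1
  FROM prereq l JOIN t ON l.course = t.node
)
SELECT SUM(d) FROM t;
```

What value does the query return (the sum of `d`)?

Base: (notify, d=0).
Iteration 1: edges from {notify} -> (deploy, d=1), (merge, d=1), (rollback, d=1).
Iteration 2: edges from {deploy,merge,rollback} -> (build, d=2), (index, d=2).
Iteration 3: edges from {build,index} -> (clean, d=3), (rollback, d=3) x2. [UNION ALL keeps all 3 new rows, including repeats]
Iteration 4: no outgoing edges from {clean,rollback}; recursion stops.
SUM(d) = 0 + 1 + 1 + 1 + 2 + 2 + 3 + 3 + 3 = 16.

16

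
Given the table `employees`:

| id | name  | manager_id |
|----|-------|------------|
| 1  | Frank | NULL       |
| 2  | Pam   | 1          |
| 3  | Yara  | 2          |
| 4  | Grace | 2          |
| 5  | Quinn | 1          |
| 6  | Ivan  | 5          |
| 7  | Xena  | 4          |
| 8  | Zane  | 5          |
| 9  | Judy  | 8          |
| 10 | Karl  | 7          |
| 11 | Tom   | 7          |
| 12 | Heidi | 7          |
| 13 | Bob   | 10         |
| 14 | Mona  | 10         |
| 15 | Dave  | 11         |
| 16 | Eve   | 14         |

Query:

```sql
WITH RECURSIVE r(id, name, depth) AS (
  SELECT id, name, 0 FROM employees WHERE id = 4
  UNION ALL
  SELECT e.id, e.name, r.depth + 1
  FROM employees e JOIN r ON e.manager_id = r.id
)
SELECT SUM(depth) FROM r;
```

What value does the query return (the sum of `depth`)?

Base: id=4 (Grace) at depth 0.
Iteration 1: rows with manager_id in {4} -> Xena (id 7, depth 1).
Iteration 2: rows with manager_id in {7} -> Karl (id 10, depth 2), Tom (id 11, depth 2), Heidi (id 12, depth 2).
Iteration 3: rows with manager_id in {10,11,12} -> Bob (id 13, depth 3), Mona (id 14, depth 3), Dave (id 15, depth 3).
Iteration 4: rows with manager_id in {13,14,15} -> Eve (id 16, depth 4).
Iteration 5: no rows with manager_id in {16}; recursion stops.
SUM(depth) = 0 + 1 + 2 + 2 + 2 + 3 + 3 + 3 + 4 = 20.

20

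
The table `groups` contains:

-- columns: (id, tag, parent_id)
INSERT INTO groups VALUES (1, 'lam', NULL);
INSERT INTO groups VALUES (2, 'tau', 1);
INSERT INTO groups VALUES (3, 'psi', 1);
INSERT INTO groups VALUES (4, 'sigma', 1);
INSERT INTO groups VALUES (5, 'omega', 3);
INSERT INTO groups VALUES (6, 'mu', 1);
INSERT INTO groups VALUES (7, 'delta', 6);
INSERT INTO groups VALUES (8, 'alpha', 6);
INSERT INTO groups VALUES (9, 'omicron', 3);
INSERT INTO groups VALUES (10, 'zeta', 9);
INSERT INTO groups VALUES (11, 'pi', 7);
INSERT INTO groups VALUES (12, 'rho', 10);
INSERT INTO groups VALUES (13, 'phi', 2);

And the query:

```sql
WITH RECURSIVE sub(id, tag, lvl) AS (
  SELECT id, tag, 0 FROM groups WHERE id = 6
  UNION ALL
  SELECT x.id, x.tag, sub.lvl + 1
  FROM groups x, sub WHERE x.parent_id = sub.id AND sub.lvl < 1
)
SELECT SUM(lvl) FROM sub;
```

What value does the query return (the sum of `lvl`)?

2

Base: id=6 (mu) at lvl 0.
Iteration 1: rows with parent_id in {6} -> delta (id 7, lvl 1), alpha (id 8, lvl 1).
Iteration 2: lvl < 1 fails for all current rows; recursion stops.
SUM(lvl) = 0 + 1 + 1 = 2.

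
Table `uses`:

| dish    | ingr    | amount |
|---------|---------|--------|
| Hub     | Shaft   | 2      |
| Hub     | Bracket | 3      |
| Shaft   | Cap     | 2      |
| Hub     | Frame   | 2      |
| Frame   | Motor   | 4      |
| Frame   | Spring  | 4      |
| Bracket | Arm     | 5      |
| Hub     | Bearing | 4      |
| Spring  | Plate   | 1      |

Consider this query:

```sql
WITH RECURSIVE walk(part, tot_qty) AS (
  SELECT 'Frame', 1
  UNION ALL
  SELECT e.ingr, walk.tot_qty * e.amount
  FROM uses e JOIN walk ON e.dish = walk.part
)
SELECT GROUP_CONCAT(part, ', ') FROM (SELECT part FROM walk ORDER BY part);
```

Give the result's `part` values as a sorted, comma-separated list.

Base: (Frame, tot_qty=1).
Iteration 1: components of {Frame} -> Motor = 1*4 = 4, Spring = 1*4 = 4.
Iteration 2: components of {Motor,Spring} -> Plate = 4*1 = 4.
Iteration 3: no further components; recursion stops.

Frame, Motor, Plate, Spring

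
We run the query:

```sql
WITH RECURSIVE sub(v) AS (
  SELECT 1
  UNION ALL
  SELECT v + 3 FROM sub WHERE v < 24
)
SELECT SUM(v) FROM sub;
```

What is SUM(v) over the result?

Base: v=1.
Iteration 1: 1 < 24 holds -> v = 1 + 3 = 4.
Iteration 2: 4 < 24 holds -> v = 4 + 3 = 7.
Iteration 3: 7 < 24 holds -> v = 7 + 3 = 10.
Iteration 4: 10 < 24 holds -> v = 10 + 3 = 13.
Iteration 5: 13 < 24 holds -> v = 13 + 3 = 16.
Iteration 6: 16 < 24 holds -> v = 16 + 3 = 19.
Iteration 7: 19 < 24 holds -> v = 19 + 3 = 22.
Iteration 8: 22 < 24 holds -> v = 22 + 3 = 25.
Iteration 9: 25 < 24 fails; recursion stops.
SUM(v) = 1 + 4 + 7 + 10 + 13 + 16 + 19 + 22 + 25 = 117.

117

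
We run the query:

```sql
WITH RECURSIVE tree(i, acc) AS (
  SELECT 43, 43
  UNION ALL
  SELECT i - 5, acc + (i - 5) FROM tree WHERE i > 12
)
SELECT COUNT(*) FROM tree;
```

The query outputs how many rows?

8

Base: i=43, acc=43.
Iteration 1: 43 > 12 holds -> i = 43 - 5 = 38, acc = 43 + 38 = 81.
Iteration 2: 38 > 12 holds -> i = 38 - 5 = 33, acc = 81 + 33 = 114.
Iteration 3: 33 > 12 holds -> i = 33 - 5 = 28, acc = 114 + 28 = 142.
Iteration 4: 28 > 12 holds -> i = 28 - 5 = 23, acc = 142 + 23 = 165.
Iteration 5: 23 > 12 holds -> i = 23 - 5 = 18, acc = 165 + 18 = 183.
Iteration 6: 18 > 12 holds -> i = 18 - 5 = 13, acc = 183 + 13 = 196.
Iteration 7: 13 > 12 holds -> i = 13 - 5 = 8, acc = 196 + 8 = 204.
Iteration 8: 8 > 12 fails; recursion stops.
Total rows emitted: 8.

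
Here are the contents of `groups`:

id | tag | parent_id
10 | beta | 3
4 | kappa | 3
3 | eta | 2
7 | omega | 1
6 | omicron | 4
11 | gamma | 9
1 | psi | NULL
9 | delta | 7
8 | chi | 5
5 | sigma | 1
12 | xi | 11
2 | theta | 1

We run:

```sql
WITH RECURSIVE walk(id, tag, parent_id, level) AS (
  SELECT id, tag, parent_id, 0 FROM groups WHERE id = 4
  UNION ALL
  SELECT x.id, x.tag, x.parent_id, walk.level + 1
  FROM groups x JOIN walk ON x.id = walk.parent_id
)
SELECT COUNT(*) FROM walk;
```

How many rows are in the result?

Base: id=4 (kappa), parent_id=3, level 0.
Iteration 1: join on id=3 -> eta (id 3, parent_id=2, level 1).
Iteration 2: join on id=2 -> theta (id 2, parent_id=1, level 2).
Iteration 3: join on id=1 -> psi (id 1, parent_id=NULL, level 3).
Iteration 4: parent_id is NULL; no match; recursion stops.
Total rows emitted: 4.

4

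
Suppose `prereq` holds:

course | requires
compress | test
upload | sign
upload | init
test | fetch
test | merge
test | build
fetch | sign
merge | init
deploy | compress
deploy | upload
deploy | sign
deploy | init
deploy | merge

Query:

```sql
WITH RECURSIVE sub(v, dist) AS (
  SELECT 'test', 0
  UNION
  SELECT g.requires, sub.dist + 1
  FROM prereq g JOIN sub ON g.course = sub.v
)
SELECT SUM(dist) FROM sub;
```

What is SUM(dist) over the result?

7

Base: (test, dist=0).
Iteration 1: edges from {test} -> (build, dist=1), (fetch, dist=1), (merge, dist=1).
Iteration 2: edges from {build,fetch,merge} -> (init, dist=2), (sign, dist=2).
Iteration 3: no outgoing edges from {init,sign}; recursion stops.
SUM(dist) = 0 + 1 + 1 + 1 + 2 + 2 = 7.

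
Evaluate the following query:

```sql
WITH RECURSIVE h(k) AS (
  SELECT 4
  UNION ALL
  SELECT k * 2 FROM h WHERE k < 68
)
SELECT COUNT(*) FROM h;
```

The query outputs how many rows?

6

Base: k=4.
Iteration 1: 4 < 68 holds -> k = 4 * 2 = 8.
Iteration 2: 8 < 68 holds -> k = 8 * 2 = 16.
Iteration 3: 16 < 68 holds -> k = 16 * 2 = 32.
Iteration 4: 32 < 68 holds -> k = 32 * 2 = 64.
Iteration 5: 64 < 68 holds -> k = 64 * 2 = 128.
Iteration 6: 128 < 68 fails; recursion stops.
Total rows emitted: 6.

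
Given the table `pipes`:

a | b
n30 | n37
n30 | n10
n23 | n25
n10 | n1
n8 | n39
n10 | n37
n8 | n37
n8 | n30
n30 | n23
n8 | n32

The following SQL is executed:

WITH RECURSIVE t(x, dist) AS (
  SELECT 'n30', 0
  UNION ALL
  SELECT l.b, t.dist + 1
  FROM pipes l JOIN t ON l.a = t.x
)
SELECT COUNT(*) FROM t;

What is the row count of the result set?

7

Base: (n30, dist=0).
Iteration 1: edges from {n30} -> (n10, dist=1), (n23, dist=1), (n37, dist=1).
Iteration 2: edges from {n10,n23,n37} -> (n1, dist=2), (n25, dist=2), (n37, dist=2).
Iteration 3: no outgoing edges from {n1,n25,n37}; recursion stops.
Total rows emitted: 7.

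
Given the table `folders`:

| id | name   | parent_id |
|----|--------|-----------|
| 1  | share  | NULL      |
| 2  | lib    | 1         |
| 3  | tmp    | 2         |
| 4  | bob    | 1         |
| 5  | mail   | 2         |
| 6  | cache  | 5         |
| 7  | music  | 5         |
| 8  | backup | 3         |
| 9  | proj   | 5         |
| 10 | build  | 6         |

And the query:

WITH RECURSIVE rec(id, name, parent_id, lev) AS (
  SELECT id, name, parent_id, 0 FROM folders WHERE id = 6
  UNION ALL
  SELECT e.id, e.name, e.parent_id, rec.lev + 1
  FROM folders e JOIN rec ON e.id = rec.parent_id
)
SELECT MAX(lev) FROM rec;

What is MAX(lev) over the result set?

Base: id=6 (cache), parent_id=5, lev 0.
Iteration 1: join on id=5 -> mail (id 5, parent_id=2, lev 1).
Iteration 2: join on id=2 -> lib (id 2, parent_id=1, lev 2).
Iteration 3: join on id=1 -> share (id 1, parent_id=NULL, lev 3).
Iteration 4: parent_id is NULL; no match; recursion stops.
lev values: 0, 1, 2, 3; the maximum is 3.

3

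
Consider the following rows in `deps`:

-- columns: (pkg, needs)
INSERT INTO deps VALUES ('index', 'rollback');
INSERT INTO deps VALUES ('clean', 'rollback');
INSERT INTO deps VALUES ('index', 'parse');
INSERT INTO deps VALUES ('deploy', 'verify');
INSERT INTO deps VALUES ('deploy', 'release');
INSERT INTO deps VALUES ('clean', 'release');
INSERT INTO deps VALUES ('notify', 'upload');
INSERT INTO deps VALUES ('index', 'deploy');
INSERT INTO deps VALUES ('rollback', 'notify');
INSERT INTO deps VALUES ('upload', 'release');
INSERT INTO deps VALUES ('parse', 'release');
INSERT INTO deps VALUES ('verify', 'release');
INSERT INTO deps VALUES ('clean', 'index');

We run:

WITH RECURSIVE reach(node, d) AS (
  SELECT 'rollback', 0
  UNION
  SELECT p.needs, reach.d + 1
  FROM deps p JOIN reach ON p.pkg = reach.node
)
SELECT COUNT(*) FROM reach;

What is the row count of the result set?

Base: (rollback, d=0).
Iteration 1: edges from {rollback} -> (notify, d=1).
Iteration 2: edges from {notify} -> (upload, d=2).
Iteration 3: edges from {upload} -> (release, d=3).
Iteration 4: no outgoing edges from {release}; recursion stops.
Total rows emitted: 4.

4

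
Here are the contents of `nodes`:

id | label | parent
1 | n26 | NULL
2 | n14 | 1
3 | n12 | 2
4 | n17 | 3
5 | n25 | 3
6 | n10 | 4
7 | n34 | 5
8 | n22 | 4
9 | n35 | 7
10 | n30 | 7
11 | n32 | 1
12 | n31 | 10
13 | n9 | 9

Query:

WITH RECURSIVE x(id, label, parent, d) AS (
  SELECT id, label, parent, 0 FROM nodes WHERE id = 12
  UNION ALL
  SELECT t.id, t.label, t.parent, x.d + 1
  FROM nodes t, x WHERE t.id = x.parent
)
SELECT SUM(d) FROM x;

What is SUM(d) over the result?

Base: id=12 (n31), parent=10, d 0.
Iteration 1: join on id=10 -> n30 (id 10, parent=7, d 1).
Iteration 2: join on id=7 -> n34 (id 7, parent=5, d 2).
Iteration 3: join on id=5 -> n25 (id 5, parent=3, d 3).
Iteration 4: join on id=3 -> n12 (id 3, parent=2, d 4).
Iteration 5: join on id=2 -> n14 (id 2, parent=1, d 5).
Iteration 6: join on id=1 -> n26 (id 1, parent=NULL, d 6).
Iteration 7: parent is NULL; no match; recursion stops.
SUM(d) = 0 + 1 + 2 + 3 + 4 + 5 + 6 = 21.

21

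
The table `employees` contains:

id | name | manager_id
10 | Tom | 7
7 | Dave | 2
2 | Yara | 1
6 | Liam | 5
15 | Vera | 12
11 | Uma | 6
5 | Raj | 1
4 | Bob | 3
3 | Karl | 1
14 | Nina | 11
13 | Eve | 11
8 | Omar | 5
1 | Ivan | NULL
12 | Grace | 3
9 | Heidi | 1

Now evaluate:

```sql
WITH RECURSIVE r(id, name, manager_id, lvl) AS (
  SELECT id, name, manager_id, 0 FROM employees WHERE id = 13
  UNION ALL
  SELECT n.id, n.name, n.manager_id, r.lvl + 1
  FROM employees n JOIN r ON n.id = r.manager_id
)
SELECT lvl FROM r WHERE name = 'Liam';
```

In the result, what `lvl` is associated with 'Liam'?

Base: id=13 (Eve), manager_id=11, lvl 0.
Iteration 1: join on id=11 -> Uma (id 11, manager_id=6, lvl 1).
Iteration 2: join on id=6 -> Liam (id 6, manager_id=5, lvl 2).
Iteration 3: join on id=5 -> Raj (id 5, manager_id=1, lvl 3).
Iteration 4: join on id=1 -> Ivan (id 1, manager_id=NULL, lvl 4).
Iteration 5: manager_id is NULL; no match; recursion stops.

2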